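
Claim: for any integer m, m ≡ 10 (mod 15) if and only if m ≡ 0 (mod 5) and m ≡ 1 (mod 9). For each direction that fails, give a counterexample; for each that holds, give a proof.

Not equivalent: only (⇐) holds.

[⇐] If m ≡ 0 (mod 5) and m ≡ 1 (mod 9), then by the Chinese remainder theorem m ≡ 10 (mod 45). Since 10 ≡ 10 (mod 15) and 15 ∣ 45, we get m ≡ 10 (mod 15).

[⇒] This fails: m = 40 gives 40 ≡ 10 (mod 15) but 40 ≡ 4 (mod 9), so the conjunction on the right does not hold.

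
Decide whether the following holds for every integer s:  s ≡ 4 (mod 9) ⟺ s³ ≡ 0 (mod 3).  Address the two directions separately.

(→) This fails: take s = 4. Then 4 ≡ 4 (mod 9), but 4³ = 64 ≡ 1 (mod 3), not 0.

(←) This fails: take s = 0. Then 0³ = 0 ≡ 0 (mod 3), yet 0 ≡ 0 (mod 9), not 4.

Neither implication holds.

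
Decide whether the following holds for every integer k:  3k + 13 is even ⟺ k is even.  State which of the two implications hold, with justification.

(⇒) This fails: k = 3 gives 3k + 13 = 22, which is even, but 3 is odd, not even.

(⇐) This also fails: k = 4 is even, but 3k + 13 = 25 is odd, not even.

Both directions fail.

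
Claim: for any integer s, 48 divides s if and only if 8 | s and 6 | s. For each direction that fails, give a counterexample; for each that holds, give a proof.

The forward direction holds; the converse fails.

[⇒] If 48 ∣ s, write s = 48q. Since 48 = 6·8, s = 8·(6q), so 8 ∣ s; and since 48 = 8·6, s = 6·(8q), so 6 ∣ s.

[⇐] This fails: take s = 24. Both 8 ∣ 24 and 6 ∣ 24, yet 24 is not a multiple of 48 (since 24 = 0·48 + 24), so 48 ∤ 24.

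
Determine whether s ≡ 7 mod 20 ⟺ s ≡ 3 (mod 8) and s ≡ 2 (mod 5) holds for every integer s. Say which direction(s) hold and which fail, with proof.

Only the reverse direction holds.

[⇒] This fails: s = 7 gives 7 ≡ 7 (mod 20) but 7 ≡ 7 (mod 8), so the conjunction on the right does not hold.

[⇐] Conversely, if s ≡ 3 (mod 8) and s ≡ 2 (mod 5), then by the Chinese remainder theorem s ≡ 27 (mod 40). Since 27 ≡ 7 (mod 20) and 20 ∣ 40, we get s ≡ 7 (mod 20).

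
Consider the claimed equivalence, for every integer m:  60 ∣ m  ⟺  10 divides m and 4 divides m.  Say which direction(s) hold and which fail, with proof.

(⟹) If 60 ∣ m, write m = 60q. Since 60 = 6·10, m = 10·(6q), so 10 ∣ m; and since 60 = 15·4, m = 4·(15q), so 4 ∣ m.

(⟸) This fails: take m = 20. Both 10 ∣ 20 and 4 ∣ 20, yet 20 is not a multiple of 60 (since 20 = 0·60 + 20), so 60 ∤ 20.

Not equivalent: only (⇒) holds.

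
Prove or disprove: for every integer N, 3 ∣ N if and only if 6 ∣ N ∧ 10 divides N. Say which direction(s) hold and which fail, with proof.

[⇒] This fails: take N = 3. Certainly 3 ∣ 3, but 6 ∤ 3.

[⇐] Suppose 6 ∣ N and 10 ∣ N. Any common multiple of 6 and 10 is a multiple of their lcm; here lcm(6, 10) = 6·10/gcd(6, 10) = 60/2 = 30, so 30 ∣ N. Since 3 ∣ 30, it follows that 3 ∣ N.

Only the converse holds.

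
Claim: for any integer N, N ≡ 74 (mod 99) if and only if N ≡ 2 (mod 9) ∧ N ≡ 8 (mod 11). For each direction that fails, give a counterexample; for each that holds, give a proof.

Both implications hold.

Forward direction. Suppose N ≡ 74 (mod 99); write N = 99j + 74. Since 9 ∣ 99, reducing mod 9 gives N ≡ 74 ≡ 2 (mod 9); since 11 ∣ 99, reducing mod 11 gives N ≡ 74 ≡ 8 (mod 11).

Converse. If N ≡ 2 (mod 9) and N ≡ 8 (mod 11), then by the Chinese remainder theorem N ≡ 74 (mod 99). This is exactly N ≡ 74 (mod 99).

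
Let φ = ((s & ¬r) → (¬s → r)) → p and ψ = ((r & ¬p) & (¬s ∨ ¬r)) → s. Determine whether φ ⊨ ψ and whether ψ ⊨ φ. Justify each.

The forward direction holds; the converse fails.

(←) This fails. Under p = F, r = F, s = F, the left side is false but the right side is true.

(→) Assume the antecedent. If p is true, ((r & ¬p) & (¬s ∨ ¬r)) → s reduces to true regardless of the other variables. If p is false, the antecedent cannot hold. Either way ((r & ¬p) & (¬s ∨ ¬r)) → s holds.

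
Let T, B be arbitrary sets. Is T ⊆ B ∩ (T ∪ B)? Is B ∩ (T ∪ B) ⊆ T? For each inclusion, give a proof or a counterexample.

Neither inclusion holds.

Forward inclusion. This inclusion fails. Take T = {1}, B = ∅; then 1 ∈ T but 1 ∉ B ∩ (T ∪ B).

Reverse inclusion. This inclusion fails. Take T = ∅, B = {1}; then 1 ∈ B ∩ (T ∪ B) but 1 ∉ T.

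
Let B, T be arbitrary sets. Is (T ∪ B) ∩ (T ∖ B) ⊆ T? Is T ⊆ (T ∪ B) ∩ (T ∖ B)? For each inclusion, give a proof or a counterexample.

(⊆) Let x ∈ (T ∪ B) ∩ (T ∖ B). Then x ∈ T and x ∉ B, from which x ∈ T.

(⊇) This inclusion fails. Take B = {1}, T = {1}; then 1 ∈ T but 1 ∉ (T ∪ B) ∩ (T ∖ B).

Only the forward inclusion holds.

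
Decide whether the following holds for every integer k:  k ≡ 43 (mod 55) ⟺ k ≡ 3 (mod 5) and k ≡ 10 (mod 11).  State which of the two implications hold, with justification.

Both directions hold.

(⟹) Suppose k ≡ 43 (mod 55); write k = 55j + 43. Since 5 ∣ 55, reducing mod 5 gives k ≡ 43 ≡ 3 (mod 5); since 11 ∣ 55, reducing mod 11 gives k ≡ 43 ≡ 10 (mod 11).

(⟸) Conversely, if k ≡ 3 (mod 5) and k ≡ 10 (mod 11), then by the Chinese remainder theorem k ≡ 43 (mod 55). This is exactly k ≡ 43 (mod 55).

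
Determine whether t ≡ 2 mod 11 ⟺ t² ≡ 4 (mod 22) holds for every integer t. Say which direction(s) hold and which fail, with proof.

Neither direction holds.

(⇒) This fails: take t = 13. Then 13 ≡ 2 (mod 11), but 13² = 169 ≡ 15 (mod 22), not 4.

(⇐) This fails: take t = 20. Then 20² = 400 ≡ 4 (mod 22), yet 20 ≡ 9 (mod 11), not 2.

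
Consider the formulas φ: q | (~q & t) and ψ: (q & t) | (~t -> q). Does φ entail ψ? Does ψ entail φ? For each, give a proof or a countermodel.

(⇒) Assume the antecedent. If q is true, (q & t) | (~t -> q) reduces to true regardless of the other variables. If q is false, the antecedent forces (q = F, t = T), and (q & t) | (~t -> q) holds there. Either way (q & t) | (~t -> q) holds.

(⇐) Assume the antecedent. If q is true, q | (~q & t) reduces to true regardless of the other variables. If q is false, the antecedent forces (q = F, t = T), and q | (~q & t) holds there. Either way q | (~q & t) holds.

Both directions hold; the statement is true.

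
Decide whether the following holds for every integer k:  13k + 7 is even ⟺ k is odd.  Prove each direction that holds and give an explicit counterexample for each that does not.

Equivalent; both directions hold.

(→) Suppose 13k + 7 is even. Since 13 is odd, 13k and k have the same parity, so 13k + 7 ≡ k + 7 (mod 2). As 7 is odd, 13k + 7 is even exactly when k is odd. Thus k is odd.

(←) Conversely, suppose k is odd; write k = 2j + 1. Then 13k + 7 = 13·(2j + 1) + 7 = 2·13j + 20, which is even.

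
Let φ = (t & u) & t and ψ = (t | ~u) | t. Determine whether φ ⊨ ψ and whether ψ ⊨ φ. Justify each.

(⇒) holds; (⇐) fails.

(→) Assume the antecedent. If u is true, the antecedent forces (u = T, t = T), and (t | ~u) | t holds there. If u is false, the antecedent cannot hold. Either way (t | ~u) | t holds.

(←) This fails. Under u = F, t = F, the left side is false but the right side is true.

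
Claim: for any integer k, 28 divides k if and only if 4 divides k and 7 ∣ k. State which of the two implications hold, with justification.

Equivalent; both directions hold.

(⟸) Suppose 4 ∣ k and 7 ∣ k. Any common multiple of 4 and 7 is a multiple of their lcm; here gcd(4, 7) = 1, so lcm(4, 7) = 4·7 = 28, so 28 ∣ k.

(⟹) If 28 ∣ k, write k = 28q. Since 28 = 7·4, k = 4·(7q), so 4 ∣ k; and since 28 = 4·7, k = 7·(4q), so 7 ∣ k.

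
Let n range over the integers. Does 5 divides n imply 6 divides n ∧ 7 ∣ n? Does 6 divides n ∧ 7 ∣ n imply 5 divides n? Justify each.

(⇒) This fails: take n = 5. Certainly 5 ∣ 5, but 6 ∤ 5.

(⇐) This fails: take n = 42. Both 6 ∣ 42 and 7 ∣ 42, yet 42 is not a multiple of 5 (since 42 = 8·5 + 2), so 5 ∤ 42.

Neither direction holds.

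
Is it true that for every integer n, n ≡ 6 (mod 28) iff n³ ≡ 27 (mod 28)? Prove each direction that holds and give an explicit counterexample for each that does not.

(⇒) This fails: take n = 6. Then 6 ≡ 6 (mod 28), but 6³ = 216 ≡ 20 (mod 28), not 27.

(⇐) This fails: take n = 3. Then 3³ = 27 ≡ 27 (mod 28), yet 3 ≡ 3 (mod 28), not 6.

(⇒) fails and (⇐) fails.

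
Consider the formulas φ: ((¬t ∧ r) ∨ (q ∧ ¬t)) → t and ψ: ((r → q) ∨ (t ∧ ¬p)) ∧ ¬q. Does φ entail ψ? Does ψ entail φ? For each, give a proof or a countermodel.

(⟸) Assume the antecedent. If t is true, ((¬t ∧ r) ∨ (q ∧ ¬t)) → t reduces to true regardless of the other variables. If t is false, the antecedent forces (t = F, q = F, p = F, r = F) or (t = F, q = F, p = T, r = F), and ((¬t ∧ r) ∨ (q ∧ ¬t)) → t holds there. Either way ((¬t ∧ r) ∨ (q ∧ ¬t)) → t holds.

(⟹) This fails. Under t = T, q = T, p = F, r = F, the left side is true but the right side is false.

Only the converse holds.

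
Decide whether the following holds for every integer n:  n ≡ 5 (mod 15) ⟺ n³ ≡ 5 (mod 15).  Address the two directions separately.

(⟸) Suppose n³ ≡ 5 (mod 15). The only residue r in {0, …, 14} with r³ ≡ 5 (mod 15) is r = 5, so n ≡ 5 (mod 15).

(⟹) Suppose n ≡ 5 (mod 15). Write n = 15j + 5. Then (15j + 5)³ = 3375j³ + 3375j² + 1125j + 125 = 15(225j³ + 225j² + 75j + 8) + 5, so n³ ≡ 5 (mod 15).

Both implications hold.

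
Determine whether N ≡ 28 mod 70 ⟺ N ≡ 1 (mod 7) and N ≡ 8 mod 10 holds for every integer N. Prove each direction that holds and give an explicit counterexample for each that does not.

(⟹) This fails: N = 28 gives 28 ≡ 28 (mod 70) but 28 ≡ 0 (mod 7), so the conjunction on the right does not hold.

(⟸) This fails: N = 8 satisfies both congruences on the right (8 ≡ 1 mod 7 and 8 ≡ 8 mod 10) yet 8 ≡ 8 (mod 70), not 28.

Neither implication holds.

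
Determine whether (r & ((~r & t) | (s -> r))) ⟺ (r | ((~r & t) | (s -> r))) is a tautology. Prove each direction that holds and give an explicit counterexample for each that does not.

Forward direction. Assume the antecedent. If s is true, the antecedent forces (s = T, t = F, r = T) or (s = T, t = T, r = T), and r | ((~r & t) | (s -> r)) holds there. If s is false, r | ((~r & t) | (s -> r)) reduces to true regardless of the other variables. Either way r | ((~r & t) | (s -> r)) holds.

Converse. This fails. Under s = F, t = F, r = F, the left side is false but the right side is true.

Not equivalent: only (⇒) holds.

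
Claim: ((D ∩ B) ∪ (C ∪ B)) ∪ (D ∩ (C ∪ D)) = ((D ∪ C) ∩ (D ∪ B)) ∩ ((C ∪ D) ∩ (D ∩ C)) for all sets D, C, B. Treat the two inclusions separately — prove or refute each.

(⊆) fails; (⊇) holds.

Forward inclusion. This inclusion fails. Take D = {1}, C = ∅, B = ∅; then 1 ∈ ((D ∩ B) ∪ (C ∪ B)) ∪ (D ∩ (C ∪ D)) but 1 ∉ ((D ∪ C) ∩ (D ∪ B)) ∩ ((C ∪ D) ∩ (D ∩ C)).

Reverse inclusion. Let x ∈ ((D ∪ C) ∩ (D ∪ B)) ∩ ((C ∪ D) ∩ (D ∩ C)). Then either x ∈ D ∩ C and x ∉ B; or x ∈ D ∩ C ∩ B. In each case x ∈ ((D ∩ B) ∪ (C ∪ B)) ∪ (D ∩ (C ∪ D)), so ((D ∪ C) ∩ (D ∪ B)) ∩ ((C ∪ D) ∩ (D ∩ C)) ⊆ ((D ∩ B) ∪ (C ∪ B)) ∪ (D ∩ (C ∪ D)).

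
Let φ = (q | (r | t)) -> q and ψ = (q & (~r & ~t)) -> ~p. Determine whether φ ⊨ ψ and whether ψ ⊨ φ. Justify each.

(→) This fails. Under p = T, q = T, t = F, r = F, the left side is true but the right side is false.

(←) This fails. Under p = F, q = F, t = T, r = F, the left side is false but the right side is true.

Neither implication holds.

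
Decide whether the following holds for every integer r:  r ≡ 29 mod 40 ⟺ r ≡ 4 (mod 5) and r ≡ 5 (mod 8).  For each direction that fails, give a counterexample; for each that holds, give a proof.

The biconditional holds.

(←) If r ≡ 4 (mod 5) and r ≡ 5 (mod 8), then by the Chinese remainder theorem r ≡ 29 (mod 40). This is exactly r ≡ 29 (mod 40).

(→) Suppose r ≡ 29 (mod 40); write r = 40j + 29. Since 5 ∣ 40, reducing mod 5 gives r ≡ 29 ≡ 4 (mod 5); since 8 ∣ 40, reducing mod 8 gives r ≡ 29 ≡ 5 (mod 8).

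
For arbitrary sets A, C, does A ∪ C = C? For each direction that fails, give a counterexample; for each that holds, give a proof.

Only the reverse inclusion holds.

Forward inclusion. This inclusion fails. Take A = {1}, C = ∅; then 1 ∈ A ∪ C but 1 ∉ C.

Reverse inclusion. Let x ∈ C. Then either x ∈ C and x ∉ A; or x ∈ A ∩ C. In each case x ∈ A ∪ C, so C ⊆ A ∪ C.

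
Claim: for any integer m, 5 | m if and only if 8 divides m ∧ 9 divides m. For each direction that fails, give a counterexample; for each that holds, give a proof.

(→) This fails: take m = 5. Certainly 5 ∣ 5, but 8 ∤ 5.

(←) This fails: take m = 72. Both 8 ∣ 72 and 9 ∣ 72, yet 72 is not a multiple of 5 (since 72 = 14·5 + 2), so 5 ∤ 72.

(⇒) fails and (⇐) fails.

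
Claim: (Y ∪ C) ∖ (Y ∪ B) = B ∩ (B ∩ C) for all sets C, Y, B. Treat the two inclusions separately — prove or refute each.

(⟹) This inclusion fails. Take C = {1}, Y = ∅, B = ∅; then 1 ∈ (Y ∪ C) ∖ (Y ∪ B) but 1 ∉ B ∩ (B ∩ C).

(⟸) This inclusion fails. Take C = {1}, Y = ∅, B = {1}; then 1 ∈ B ∩ (B ∩ C) but 1 ∉ (Y ∪ C) ∖ (Y ∪ B).

(⊆) fails and (⊇) fails.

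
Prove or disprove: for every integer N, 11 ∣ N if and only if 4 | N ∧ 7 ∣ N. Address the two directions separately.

Neither implication holds.

(→) This fails: take N = 11. Certainly 11 ∣ 11, but 4 ∤ 11.

(←) This fails: take N = 28. Both 4 ∣ 28 and 7 ∣ 28, yet 28 is not a multiple of 11 (since 28 = 2·11 + 6), so 11 ∤ 28.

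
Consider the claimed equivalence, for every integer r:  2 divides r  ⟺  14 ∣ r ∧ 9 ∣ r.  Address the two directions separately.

The forward direction fails; the converse holds.

Forward direction. This fails: take r = 2. Certainly 2 ∣ 2, but 14 ∤ 2.

Converse. Suppose 14 ∣ r and 9 ∣ r. Any common multiple of 14 and 9 is a multiple of their lcm; here gcd(14, 9) = 1, so lcm(14, 9) = 14·9 = 126, so 126 ∣ r. Since 2 ∣ 126, it follows that 2 ∣ r.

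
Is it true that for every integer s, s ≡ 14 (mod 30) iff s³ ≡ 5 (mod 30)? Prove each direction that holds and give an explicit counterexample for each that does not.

(⇒) fails and (⇐) fails.

(⇒) This fails: take s = 14. Then 14 ≡ 14 (mod 30), but 14³ = 2744 ≡ 14 (mod 30), not 5.

(⇐) This fails: take s = 5. Then 5³ = 125 ≡ 5 (mod 30), yet 5 ≡ 5 (mod 30), not 14.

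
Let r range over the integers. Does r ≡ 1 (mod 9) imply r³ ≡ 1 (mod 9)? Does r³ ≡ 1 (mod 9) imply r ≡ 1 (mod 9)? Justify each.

Not equivalent: only (⇒) holds.

Converse. This fails: take r = 4. Then 4³ = 64 ≡ 1 (mod 9), yet 4 ≡ 4 (mod 9), not 1.

Forward direction. Suppose r ≡ 1 (mod 9). Write r = 9j + 1. Then (9j + 1)³ = 729j³ + 243j² + 27j + 1 = 9(81j³ + 27j² + 3j) + 1, so r³ ≡ 1 (mod 9).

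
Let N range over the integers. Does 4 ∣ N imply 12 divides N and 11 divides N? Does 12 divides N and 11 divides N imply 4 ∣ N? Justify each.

(⇒) fails; (⇐) holds.

[⇒] This fails: take N = 4. Certainly 4 ∣ 4, but 12 ∤ 4.

[⇐] Suppose 12 ∣ N and 11 ∣ N. Any common multiple of 12 and 11 is a multiple of their lcm; here gcd(12, 11) = 1, so lcm(12, 11) = 12·11 = 132, so 132 ∣ N. Since 4 ∣ 132, it follows that 4 ∣ N.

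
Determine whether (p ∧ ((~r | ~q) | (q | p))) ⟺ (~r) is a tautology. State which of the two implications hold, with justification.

(⇒) fails and (⇐) fails.

(⇒) This fails. Under q = F, p = T, r = T, the left side is true but the right side is false.

(⇐) This fails. Under q = F, p = F, r = F, the left side is false but the right side is true.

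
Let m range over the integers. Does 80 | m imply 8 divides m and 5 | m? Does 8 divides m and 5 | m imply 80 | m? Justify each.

[⇒] If 80 ∣ m, write m = 80q. Since 80 = 10·8, m = 8·(10q), so 8 ∣ m; and since 80 = 16·5, m = 5·(16q), so 5 ∣ m.

[⇐] This fails: take m = 40. Both 8 ∣ 40 and 5 ∣ 40, yet 40 is not a multiple of 80 (since 40 = 0·80 + 40), so 80 ∤ 40.

Only the forward implication holds.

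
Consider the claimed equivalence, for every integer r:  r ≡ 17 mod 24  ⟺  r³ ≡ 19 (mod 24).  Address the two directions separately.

[⇒] This fails: take r = 17. Then 17 ≡ 17 (mod 24), but 17³ = 4913 ≡ 17 (mod 24), not 19.

[⇐] This fails: take r = 19. Then 19³ = 6859 ≡ 19 (mod 24), yet 19 ≡ 19 (mod 24), not 17.

Neither direction holds.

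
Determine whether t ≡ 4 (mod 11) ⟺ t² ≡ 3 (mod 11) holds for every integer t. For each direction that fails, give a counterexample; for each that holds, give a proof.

[⇒] This fails: take t = 4. Then 4 ≡ 4 (mod 11), but 4² = 16 ≡ 5 (mod 11), not 3.

[⇐] This fails: take t = 5. Then 5² = 25 ≡ 3 (mod 11), yet 5 ≡ 5 (mod 11), not 4.

Both directions fail.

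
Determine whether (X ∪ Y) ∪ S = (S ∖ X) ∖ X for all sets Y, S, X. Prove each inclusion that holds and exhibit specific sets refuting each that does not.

(⊆) fails; (⊇) holds.

(⊆) This inclusion fails. Take Y = {1}, S = ∅, X = ∅; then 1 ∈ (X ∪ Y) ∪ S but 1 ∉ (S ∖ X) ∖ X.

(⊇) Let x ∈ (S ∖ X) ∖ X. Then either x ∈ S and x ∉ Y, X; or x ∈ Y ∩ S and x ∉ X. In each case x ∈ (X ∪ Y) ∪ S, so (S ∖ X) ∖ X ⊆ (X ∪ Y) ∪ S.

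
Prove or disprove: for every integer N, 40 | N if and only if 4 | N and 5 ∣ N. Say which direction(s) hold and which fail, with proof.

[⇒] If 40 ∣ N, write N = 40q. Since 40 = 10·4, N = 4·(10q), so 4 ∣ N; and since 40 = 8·5, N = 5·(8q), so 5 ∣ N.

[⇐] This fails: take N = 20. Both 4 ∣ 20 and 5 ∣ 20, yet 20 is not a multiple of 40 (since 20 = 0·40 + 20), so 40 ∤ 20.

Not equivalent: only (⇒) holds.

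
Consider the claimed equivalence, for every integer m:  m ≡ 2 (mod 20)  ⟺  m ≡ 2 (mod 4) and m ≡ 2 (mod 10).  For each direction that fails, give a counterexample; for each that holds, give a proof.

(→) Suppose m ≡ 2 (mod 20); write m = 20j + 2. Since 4 ∣ 20, reducing mod 4 gives m ≡ 2 (mod 4); since 10 ∣ 20, reducing mod 10 gives m ≡ 2 (mod 10).

(←) Conversely, if m ≡ 2 (mod 4) and m ≡ 2 (mod 10), then by the Chinese remainder theorem m ≡ 2 (mod 20). This is exactly m ≡ 2 (mod 20).

Both directions hold; the statement is true.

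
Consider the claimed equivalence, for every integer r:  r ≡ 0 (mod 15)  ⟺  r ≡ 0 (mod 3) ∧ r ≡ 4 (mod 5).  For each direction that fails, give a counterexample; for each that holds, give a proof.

(→) This fails: r = 0 gives 0 ≡ 0 (mod 15) but 0 ≡ 0 (mod 5), so the conjunction on the right does not hold.

(←) This fails: r = 9 satisfies both congruences on the right (9 ≡ 0 mod 3 and 9 ≡ 4 mod 5) yet 9 ≡ 9 (mod 15), not 0.

Neither direction holds.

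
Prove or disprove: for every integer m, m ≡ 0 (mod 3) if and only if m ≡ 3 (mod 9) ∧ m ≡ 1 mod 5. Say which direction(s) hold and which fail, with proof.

Forward direction. This fails: m = 0 gives 0 ≡ 0 (mod 3) but 0 ≡ 0 (mod 9), so the conjunction on the right does not hold.

Converse. If m ≡ 3 (mod 9) and m ≡ 1 (mod 5), then by the Chinese remainder theorem m ≡ 21 (mod 45). Since 21 ≡ 0 (mod 3) and 3 ∣ 45, we get m ≡ 0 (mod 3).

Only the converse holds.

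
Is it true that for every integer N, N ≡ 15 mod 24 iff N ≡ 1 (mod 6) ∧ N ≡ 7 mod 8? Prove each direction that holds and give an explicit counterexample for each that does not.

Forward direction. This fails: N = 15 gives 15 ≡ 15 (mod 24) but 15 ≡ 3 (mod 6), so the conjunction on the right does not hold.

Converse. This fails: N = 7 satisfies both congruences on the right (7 ≡ 1 mod 6 and 7 ≡ 7 mod 8) yet 7 ≡ 7 (mod 24), not 15.

(⇒) fails and (⇐) fails.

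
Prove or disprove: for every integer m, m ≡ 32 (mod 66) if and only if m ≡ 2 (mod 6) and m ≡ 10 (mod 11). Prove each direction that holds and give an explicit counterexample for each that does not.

(⇒) Suppose m ≡ 32 (mod 66); write m = 66j + 32. Since 6 ∣ 66, reducing mod 6 gives m ≡ 32 ≡ 2 (mod 6); since 11 ∣ 66, reducing mod 11 gives m ≡ 32 ≡ 10 (mod 11).

(⇐) Conversely, if m ≡ 2 (mod 6) and m ≡ 10 (mod 11), then by the Chinese remainder theorem m ≡ 32 (mod 66). This is exactly m ≡ 32 (mod 66).

Both directions hold.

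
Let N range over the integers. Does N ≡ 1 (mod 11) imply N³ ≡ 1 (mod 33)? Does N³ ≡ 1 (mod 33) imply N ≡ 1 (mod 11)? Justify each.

The forward direction fails; the converse holds.

(⇒) This fails: take N = 12. Then 12 ≡ 1 (mod 11), but 12³ = 1728 ≡ 12 (mod 33), not 1.

(⇐) Conversely, the residues r modulo 33 with r³ ≡ 1 (mod 33) are exactly {1}, and each is ≡ 1 (mod 11).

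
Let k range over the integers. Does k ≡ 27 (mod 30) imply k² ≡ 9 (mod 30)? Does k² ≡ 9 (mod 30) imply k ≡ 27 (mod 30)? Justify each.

(⇒) Suppose k ≡ 27 (mod 30). Write k = 30j + 27. Then (30j + 27)² = 900j² + 1620j + 729 = 30(30j² + 54j + 24) + 9, so k² ≡ 9 (mod 30).

(⇐) This fails: take k = 3. Then 3² = 9 ≡ 9 (mod 30), yet 3 ≡ 3 (mod 30), not 27.

(⇒) holds; (⇐) fails.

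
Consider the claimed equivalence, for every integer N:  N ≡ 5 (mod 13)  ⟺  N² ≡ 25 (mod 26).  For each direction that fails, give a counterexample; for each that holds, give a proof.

Neither direction holds.

(⇒) This fails: take N = 18. Then 18 ≡ 5 (mod 13), but 18² = 324 ≡ 12 (mod 26), not 25.

(⇐) This fails: take N = 21. Then 21² = 441 ≡ 25 (mod 26), yet 21 ≡ 8 (mod 13), not 5.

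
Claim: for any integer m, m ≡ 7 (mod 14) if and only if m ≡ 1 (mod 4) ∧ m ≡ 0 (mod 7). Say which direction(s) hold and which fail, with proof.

(⇒) This fails: m = 7 gives 7 ≡ 7 (mod 14) but 7 ≡ 3 (mod 4), so the conjunction on the right does not hold.

(⇐) Conversely, if m ≡ 1 (mod 4) and m ≡ 0 (mod 7), then by the Chinese remainder theorem m ≡ 21 (mod 28). Since 21 ≡ 7 (mod 14) and 14 ∣ 28, we get m ≡ 7 (mod 14).

(⇒) fails; (⇐) holds.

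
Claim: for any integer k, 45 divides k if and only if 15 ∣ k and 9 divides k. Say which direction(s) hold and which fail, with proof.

(→) If 45 ∣ k, write k = 45q. Since 45 = 3·15, k = 15·(3q), so 15 ∣ k; and since 45 = 5·9, k = 9·(5q), so 9 ∣ k.

(←) Suppose 15 ∣ k and 9 ∣ k. Any common multiple of 15 and 9 is a multiple of their lcm; here lcm(15, 9) = 15·9/gcd(15, 9) = 135/3 = 45, so 45 ∣ k.

Both implications hold.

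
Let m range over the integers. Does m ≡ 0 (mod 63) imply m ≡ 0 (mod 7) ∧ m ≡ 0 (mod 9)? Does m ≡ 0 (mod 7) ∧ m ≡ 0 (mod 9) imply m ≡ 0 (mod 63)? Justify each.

Both implications hold.

[⇒] Suppose m ≡ 0 (mod 63); write m = 63j + 0. Since 7 ∣ 63, reducing mod 7 gives m ≡ 0 (mod 7); since 9 ∣ 63, reducing mod 9 gives m ≡ 0 (mod 9).

[⇐] Conversely, if m ≡ 0 (mod 7) and m ≡ 0 (mod 9), then by the Chinese remainder theorem m ≡ 0 (mod 63). This is exactly m ≡ 0 (mod 63).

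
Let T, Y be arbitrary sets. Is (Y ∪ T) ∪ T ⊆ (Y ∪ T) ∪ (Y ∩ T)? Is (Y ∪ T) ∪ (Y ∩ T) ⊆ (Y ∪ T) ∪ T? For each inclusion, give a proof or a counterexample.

(⟸) Let x ∈ (Y ∪ T) ∪ (Y ∩ T). Then either x ∈ T and x ∉ Y; or x ∈ Y and x ∉ T; or x ∈ T ∩ Y. In each case x ∈ (Y ∪ T) ∪ T, so (Y ∪ T) ∪ (Y ∩ T) ⊆ (Y ∪ T) ∪ T.

(⟹) Let x ∈ (Y ∪ T) ∪ T. Then either x ∈ T and x ∉ Y; or x ∈ Y and x ∉ T; or x ∈ T ∩ Y. In each case x ∈ (Y ∪ T) ∪ (Y ∩ T), so (Y ∪ T) ∪ T ⊆ (Y ∪ T) ∪ (Y ∩ T).

Both inclusions hold.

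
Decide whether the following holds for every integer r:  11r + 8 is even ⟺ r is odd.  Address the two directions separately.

(→) This fails: r = 4 gives 11r + 8 = 52, which is even, but 4 is even, not odd.

(←) This also fails: r = 3 is odd, but 11r + 8 = 41 is odd, not even.

(⇒) fails and (⇐) fails.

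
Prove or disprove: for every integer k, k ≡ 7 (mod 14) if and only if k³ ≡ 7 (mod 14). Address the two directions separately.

[⇒] Suppose k ≡ 7 (mod 14). Write k = 14j + 7. Then (14j + 7)³ = 2744j³ + 4116j² + 2058j + 343 = 14(196j³ + 294j² + 147j + 24) + 7, so k³ ≡ 7 (mod 14).

[⇐] Conversely, suppose k³ ≡ 7 (mod 14). The only residue r in {0, …, 13} with r³ ≡ 7 (mod 14) is r = 7, so k ≡ 7 (mod 14).

Equivalent; both directions hold.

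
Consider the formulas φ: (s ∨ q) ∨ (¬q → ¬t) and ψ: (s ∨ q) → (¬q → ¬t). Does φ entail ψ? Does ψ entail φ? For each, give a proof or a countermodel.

(⇒) This fails. Under t = T, q = F, s = T, the left side is true but the right side is false.

(⇐) This fails. Under t = T, q = F, s = F, the left side is false but the right side is true.

Neither implication holds.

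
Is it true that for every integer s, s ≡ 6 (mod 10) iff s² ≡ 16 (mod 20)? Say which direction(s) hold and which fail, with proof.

(⟸) This fails: take s = 4. Then 4² = 16 ≡ 16 (mod 20), yet 4 ≡ 4 (mod 10), not 6.

(⟹) Suppose s ≡ 6 (mod 10). Working modulo 20, s ∈ {6, 16}; for each such r, r² ≡ 16 (mod 20).

(⇒) holds; (⇐) fails.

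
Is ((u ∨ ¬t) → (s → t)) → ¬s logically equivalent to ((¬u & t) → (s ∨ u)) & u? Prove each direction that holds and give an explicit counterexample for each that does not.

Neither direction holds.

(→) This fails. Under s = F, u = F, t = F, the left side is true but the right side is false.

(←) This fails. Under s = T, u = T, t = T, the left side is false but the right side is true.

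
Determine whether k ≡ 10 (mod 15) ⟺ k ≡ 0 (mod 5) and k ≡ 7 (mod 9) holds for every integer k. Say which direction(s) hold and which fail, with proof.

(⇒) fails; (⇐) holds.

(⇒) This fails: k = 40 gives 40 ≡ 10 (mod 15) but 40 ≡ 4 (mod 9), so the conjunction on the right does not hold.

(⇐) Conversely, if k ≡ 0 (mod 5) and k ≡ 7 (mod 9), then by the Chinese remainder theorem k ≡ 25 (mod 45). Since 25 ≡ 10 (mod 15) and 15 ∣ 45, we get k ≡ 10 (mod 15).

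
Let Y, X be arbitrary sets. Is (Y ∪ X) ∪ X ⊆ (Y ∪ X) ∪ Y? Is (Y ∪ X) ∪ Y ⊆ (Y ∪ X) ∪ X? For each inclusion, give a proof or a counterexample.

Forward inclusion. Let x ∈ (Y ∪ X) ∪ X. Then either x ∈ Y and x ∉ X; or x ∈ X and x ∉ Y; or x ∈ Y ∩ X. In each case x ∈ (Y ∪ X) ∪ Y, so (Y ∪ X) ∪ X ⊆ (Y ∪ X) ∪ Y.

Reverse inclusion. Let x ∈ (Y ∪ X) ∪ Y. Then either x ∈ Y and x ∉ X; or x ∈ X and x ∉ Y; or x ∈ Y ∩ X. In each case x ∈ (Y ∪ X) ∪ X, so (Y ∪ X) ∪ Y ⊆ (Y ∪ X) ∪ X.

Both inclusions hold; the sets are equal.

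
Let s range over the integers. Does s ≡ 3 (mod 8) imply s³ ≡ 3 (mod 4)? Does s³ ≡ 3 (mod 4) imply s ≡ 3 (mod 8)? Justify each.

[⇒] Suppose s ≡ 3 (mod 8). Then s³ ≡ 3³ = 27 (mod 8), and since 4 ∣ 8, also s³ ≡ 3 (mod 4).

[⇐] This fails: take s = 7. Then 7³ = 343 ≡ 3 (mod 4), yet 7 ≡ 7 (mod 8), not 3.

The forward direction holds; the converse fails.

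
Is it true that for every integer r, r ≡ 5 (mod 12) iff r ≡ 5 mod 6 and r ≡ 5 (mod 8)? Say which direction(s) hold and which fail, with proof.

Only the converse holds.

(⇒) This fails: r = 17 gives 17 ≡ 5 (mod 12) but 17 ≡ 1 (mod 8), so the conjunction on the right does not hold.

(⇐) Conversely, if r ≡ 5 (mod 6) and r ≡ 5 (mod 8), then by the Chinese remainder theorem r ≡ 5 (mod 24). Since 5 ≡ 5 (mod 12) and 12 ∣ 24, we get r ≡ 5 (mod 12).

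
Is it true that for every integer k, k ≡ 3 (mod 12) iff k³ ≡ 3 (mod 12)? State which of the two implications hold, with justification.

(⟹) Suppose k ≡ 3 (mod 12). Write k = 12j + 3. Then (12j + 3)³ = 1728j³ + 1296j² + 324j + 27 = 12(144j³ + 108j² + 27j + 2) + 3, so k³ ≡ 3 (mod 12).

(⟸) Conversely, suppose k³ ≡ 3 (mod 12). The only residue r in {0, …, 11} with r³ ≡ 3 (mod 12) is r = 3, so k ≡ 3 (mod 12).

Both implications hold.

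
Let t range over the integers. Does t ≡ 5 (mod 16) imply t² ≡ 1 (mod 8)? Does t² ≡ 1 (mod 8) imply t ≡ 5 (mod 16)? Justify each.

The forward direction holds; the converse fails.

(⟹) Suppose t ≡ 5 (mod 16). Then t² ≡ 5² = 25 (mod 16), and since 8 ∣ 16, also t² ≡ 1 (mod 8).

(⟸) This fails: take t = 1. Then 1² = 1 ≡ 1 (mod 8), yet 1 ≡ 1 (mod 16), not 5.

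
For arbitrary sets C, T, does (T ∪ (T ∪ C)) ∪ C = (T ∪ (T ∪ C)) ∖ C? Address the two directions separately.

(⊆) This inclusion fails. Take C = {1}, T = ∅; then 1 ∈ (T ∪ (T ∪ C)) ∪ C but 1 ∉ (T ∪ (T ∪ C)) ∖ C.

(⊇) Let x ∈ (T ∪ (T ∪ C)) ∖ C. Then x ∈ T and x ∉ C, from which x ∈ (T ∪ (T ∪ C)) ∪ C.

(⊆) fails; (⊇) holds.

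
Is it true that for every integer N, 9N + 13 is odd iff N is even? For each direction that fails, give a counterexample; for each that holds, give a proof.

The biconditional holds.

(⇐) Suppose N is even; write N = 2j. Then 9N + 13 = 9·(2j) + 13 = 2·9j + 13, which is odd.

(⇒) Suppose 9N + 13 is odd. Since 9 is odd, 9N and N have the same parity, so 9N + 13 ≡ N + 13 (mod 2). As 13 is odd, 9N + 13 is odd exactly when N is even. Thus N is even.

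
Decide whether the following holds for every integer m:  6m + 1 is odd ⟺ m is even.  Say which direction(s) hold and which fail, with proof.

[⇒] This fails: take m = 3. Then 6m + 1 = 19, which is odd, yet m = 3 is odd, not even.

[⇐] Suppose m is even. Since 6 is even, 6m is even for every m, so 6m + 1 has the same parity as 1, which is odd. Hence 6m + 1 is odd.

Only the converse holds.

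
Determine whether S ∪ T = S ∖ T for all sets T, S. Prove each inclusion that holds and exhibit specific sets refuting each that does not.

Reverse inclusion. Let x ∈ S ∖ T. Then x ∈ S and x ∉ T, from which x ∈ S ∪ T.

Forward inclusion. This inclusion fails. Take T = {1}, S = ∅; then 1 ∈ S ∪ T but 1 ∉ S ∖ T.

The sets are not equal: only the reverse inclusion holds.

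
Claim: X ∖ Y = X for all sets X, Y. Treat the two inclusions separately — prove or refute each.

(⊇) This inclusion fails. Take X = {1}, Y = {1}; then 1 ∈ X but 1 ∉ X ∖ Y.

(⊆) Let x ∈ X ∖ Y. Then x ∈ X and x ∉ Y, from which x ∈ X.

Only the forward inclusion holds.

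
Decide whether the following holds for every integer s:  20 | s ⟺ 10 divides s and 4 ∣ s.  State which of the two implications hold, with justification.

Equivalent; both directions hold.

(←) Suppose 10 ∣ s and 4 ∣ s. Any common multiple of 10 and 4 is a multiple of their lcm; here lcm(10, 4) = 10·4/gcd(10, 4) = 40/2 = 20, so 20 ∣ s.

(→) If 20 ∣ s, write s = 20q. Since 20 = 2·10, s = 10·(2q), so 10 ∣ s; and since 20 = 5·4, s = 4·(5q), so 4 ∣ s.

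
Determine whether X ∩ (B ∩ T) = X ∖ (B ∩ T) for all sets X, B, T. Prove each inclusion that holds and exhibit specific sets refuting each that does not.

Both inclusions fail.

Forward inclusion. This inclusion fails. Take X = {1}, B = {1}, T = {1}; then 1 ∈ X ∩ (B ∩ T) but 1 ∉ X ∖ (B ∩ T).

Reverse inclusion. This inclusion fails. Take X = {1}, B = ∅, T = ∅; then 1 ∈ X ∖ (B ∩ T) but 1 ∉ X ∩ (B ∩ T).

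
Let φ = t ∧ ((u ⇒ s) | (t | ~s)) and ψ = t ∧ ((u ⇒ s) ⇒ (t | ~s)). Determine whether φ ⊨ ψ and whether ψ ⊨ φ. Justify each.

Both implications hold.

(⟹) Assume the antecedent. If t is true, t ∧ ((u ⇒ s) ⇒ (t | ~s)) reduces to true regardless of the other variables. If t is false, the antecedent cannot hold. Either way t ∧ ((u ⇒ s) ⇒ (t | ~s)) holds.

(⟸) Assume the antecedent. If t is true, t ∧ ((u ⇒ s) | (t | ~s)) reduces to true regardless of the other variables. If t is false, the antecedent cannot hold. Either way t ∧ ((u ⇒ s) | (t | ~s)) holds.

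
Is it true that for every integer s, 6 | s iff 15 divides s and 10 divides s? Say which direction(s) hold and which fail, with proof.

(→) This fails: take s = 6. Certainly 6 ∣ 6, but 15 ∤ 6.

(←) Suppose 15 ∣ s and 10 ∣ s. Any common multiple of 15 and 10 is a multiple of their lcm; here lcm(15, 10) = 15·10/gcd(15, 10) = 150/5 = 30, so 30 ∣ s. Since 6 ∣ 30, it follows that 6 ∣ s.

Only the converse holds.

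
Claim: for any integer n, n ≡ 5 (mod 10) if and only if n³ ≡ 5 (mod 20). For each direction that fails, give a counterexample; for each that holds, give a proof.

(←) The residues r modulo 20 with r³ ≡ 5 (mod 20) are exactly {5}, and each is ≡ 5 (mod 10).

(→) This fails: take n = 15. Then 15 ≡ 5 (mod 10), but 15³ = 3375 ≡ 15 (mod 20), not 5.

Not equivalent: only (⇐) holds.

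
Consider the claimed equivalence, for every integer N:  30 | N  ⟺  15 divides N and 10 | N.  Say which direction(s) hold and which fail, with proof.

Both directions hold.

Forward direction. If 30 ∣ N, write N = 30q. Since 30 = 2·15, N = 15·(2q), so 15 ∣ N; and since 30 = 3·10, N = 10·(3q), so 10 ∣ N.

Converse. Suppose 15 ∣ N and 10 ∣ N. Any common multiple of 15 and 10 is a multiple of their lcm; here lcm(15, 10) = 15·10/gcd(15, 10) = 150/5 = 30, so 30 ∣ N.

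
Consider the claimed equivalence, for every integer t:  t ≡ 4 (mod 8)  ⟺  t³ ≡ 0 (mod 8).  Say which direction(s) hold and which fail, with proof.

Not equivalent: only (⇒) holds.

(→) Suppose t ≡ 4 (mod 8). Write t = 8j + 4. Then (8j + 4)³ = 512j³ + 768j² + 384j + 64 = 8(64j³ + 96j² + 48j + 8) + 0, so t³ ≡ 0 (mod 8).

(←) This fails: take t = 0. Then 0³ = 0 ≡ 0 (mod 8), yet 0 ≡ 0 (mod 8), not 4.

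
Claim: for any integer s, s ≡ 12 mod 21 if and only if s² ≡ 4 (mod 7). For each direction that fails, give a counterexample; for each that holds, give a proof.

Only the forward implication holds.

(⇒) Suppose s ≡ 12 (mod 21). Then s² ≡ 12² = 144 (mod 21), and since 7 ∣ 21, also s² ≡ 4 (mod 7).

(⇐) This fails: take s = 2. Then 2² = 4 ≡ 4 (mod 7), yet 2 ≡ 2 (mod 21), not 12.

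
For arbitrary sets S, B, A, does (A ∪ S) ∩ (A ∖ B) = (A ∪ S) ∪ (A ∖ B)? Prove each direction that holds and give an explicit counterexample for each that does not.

The sets are not equal: only the forward inclusion holds.

(⟹) Let x ∈ (A ∪ S) ∩ (A ∖ B). Then either x ∈ A and x ∉ S, B; or x ∈ S ∩ A and x ∉ B. In each case x ∈ (A ∪ S) ∪ (A ∖ B), so (A ∪ S) ∩ (A ∖ B) ⊆ (A ∪ S) ∪ (A ∖ B).

(⟸) This inclusion fails. Take S = {1}, B = ∅, A = ∅; then 1 ∈ (A ∪ S) ∪ (A ∖ B) but 1 ∉ (A ∪ S) ∩ (A ∖ B).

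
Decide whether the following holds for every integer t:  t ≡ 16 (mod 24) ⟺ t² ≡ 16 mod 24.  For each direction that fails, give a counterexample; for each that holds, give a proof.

(⇐) This fails: take t = 4. Then 4² = 16 ≡ 16 (mod 24), yet 4 ≡ 4 (mod 24), not 16.

(⇒) Suppose t ≡ 16 (mod 24). Write t = 24j + 16. Then (24j + 16)² = 576j² + 768j + 256 = 24(24j² + 32j + 10) + 16, so t² ≡ 16 (mod 24).

(⇒) holds; (⇐) fails.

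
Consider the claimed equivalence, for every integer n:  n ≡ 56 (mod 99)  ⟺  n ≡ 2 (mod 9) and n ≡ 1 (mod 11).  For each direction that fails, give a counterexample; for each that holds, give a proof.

(⟸) If n ≡ 2 (mod 9) and n ≡ 1 (mod 11), then by the Chinese remainder theorem n ≡ 56 (mod 99). This is exactly n ≡ 56 (mod 99).

(⟹) Suppose n ≡ 56 (mod 99); write n = 99j + 56. Since 9 ∣ 99, reducing mod 9 gives n ≡ 56 ≡ 2 (mod 9); since 11 ∣ 99, reducing mod 11 gives n ≡ 56 ≡ 1 (mod 11).

Both directions hold; the statement is true.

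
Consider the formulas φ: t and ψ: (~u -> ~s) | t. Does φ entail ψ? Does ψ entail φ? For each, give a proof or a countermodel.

(⇒) holds; (⇐) fails.

Converse. This fails. Under u = F, s = F, t = F, the left side is false but the right side is true.

Forward direction. Assume the antecedent. If u is true, (~u -> ~s) | t reduces to true regardless of the other variables. If u is false, the antecedent forces (u = F, s = F, t = T) or (u = F, s = T, t = T), and (~u -> ~s) | t holds there. Either way (~u -> ~s) | t holds.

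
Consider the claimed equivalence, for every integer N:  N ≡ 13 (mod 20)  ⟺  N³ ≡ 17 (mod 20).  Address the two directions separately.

(⟸) Suppose N³ ≡ 17 (mod 20). The only residue r in {0, …, 19} with r³ ≡ 17 (mod 20) is r = 13, so N ≡ 13 (mod 20).

(⟹) Suppose N ≡ 13 (mod 20). Write N = 20j + 13. Then (20j + 13)³ = 8000j³ + 15600j² + 10140j + 2197 = 20(400j³ + 780j² + 507j + 109) + 17, so N³ ≡ 17 (mod 20).

Both directions hold.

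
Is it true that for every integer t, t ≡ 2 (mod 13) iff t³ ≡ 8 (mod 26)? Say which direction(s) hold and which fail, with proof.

Both directions fail.

Forward direction. This fails: take t = 15. Then 15 ≡ 2 (mod 13), but 15³ = 3375 ≡ 21 (mod 26), not 8.

Converse. This fails: take t = 6. Then 6³ = 216 ≡ 8 (mod 26), yet 6 ≡ 6 (mod 13), not 2.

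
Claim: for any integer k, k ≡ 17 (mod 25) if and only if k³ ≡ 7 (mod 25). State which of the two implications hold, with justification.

(⇒) fails and (⇐) fails.

[⇒] This fails: take k = 17. Then 17 ≡ 17 (mod 25), but 17³ = 4913 ≡ 13 (mod 25), not 7.

[⇐] This fails: take k = 18. Then 18³ = 5832 ≡ 7 (mod 25), yet 18 ≡ 18 (mod 25), not 17.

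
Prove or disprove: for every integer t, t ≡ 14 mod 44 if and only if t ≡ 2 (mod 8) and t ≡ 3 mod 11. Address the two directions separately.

(⇒) fails; (⇐) holds.

(⇐) If t ≡ 2 (mod 8) and t ≡ 3 (mod 11), then by the Chinese remainder theorem t ≡ 58 (mod 88). Since 58 ≡ 14 (mod 44) and 44 ∣ 88, we get t ≡ 14 (mod 44).

(⇒) This fails: t = 14 gives 14 ≡ 14 (mod 44) but 14 ≡ 6 (mod 8), so the conjunction on the right does not hold.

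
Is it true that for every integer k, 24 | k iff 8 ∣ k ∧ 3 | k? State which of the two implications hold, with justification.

Equivalent; both directions hold.

[⇒] If 24 ∣ k, write k = 24q. Since 24 = 3·8, k = 8·(3q), so 8 ∣ k; and since 24 = 8·3, k = 3·(8q), so 3 ∣ k.

[⇐] Suppose 8 ∣ k and 3 ∣ k. Any common multiple of 8 and 3 is a multiple of their lcm; here gcd(8, 3) = 1, so lcm(8, 3) = 8·3 = 24, so 24 ∣ k.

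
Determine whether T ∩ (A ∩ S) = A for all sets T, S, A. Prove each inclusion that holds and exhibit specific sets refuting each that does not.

(⟹) Let x ∈ T ∩ (A ∩ S). Then x ∈ T ∩ S ∩ A, from which x ∈ A.

(⟸) This inclusion fails. Take T = ∅, S = ∅, A = {1}; then 1 ∈ A but 1 ∉ T ∩ (A ∩ S).

Only the forward inclusion holds.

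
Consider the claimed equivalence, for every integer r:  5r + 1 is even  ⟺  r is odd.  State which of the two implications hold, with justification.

(→) Suppose 5r + 1 is even. Since 5 is odd, 5r and r have the same parity, so 5r + 1 ≡ r + 1 (mod 2). As 1 is odd, 5r + 1 is even exactly when r is odd. Thus r is odd.

(←) Conversely, suppose r is odd; write r = 2j + 1. Then 5r + 1 = 5·(2j + 1) + 1 = 2·5j + 6, which is even.

The biconditional holds.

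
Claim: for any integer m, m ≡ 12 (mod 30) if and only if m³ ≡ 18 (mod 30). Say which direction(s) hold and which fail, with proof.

(⟹) Suppose m ≡ 12 (mod 30). Write m = 30j + 12. Then (30j + 12)³ = 27000j³ + 32400j² + 12960j + 1728 = 30(900j³ + 1080j² + 432j + 57) + 18, so m³ ≡ 18 (mod 30).

(⟸) Conversely, suppose m³ ≡ 18 (mod 30). The only residue r in {0, …, 29} with r³ ≡ 18 (mod 30) is r = 12, so m ≡ 12 (mod 30).

Equivalent; both directions hold.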